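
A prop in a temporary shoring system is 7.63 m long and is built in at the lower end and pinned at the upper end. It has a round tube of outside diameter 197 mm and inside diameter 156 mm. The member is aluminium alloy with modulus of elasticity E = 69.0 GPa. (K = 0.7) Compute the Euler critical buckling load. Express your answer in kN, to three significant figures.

d_o = 197 mm, d_i = 156 mm
I = π(d_o⁴ − d_i⁴)/64 = π(197⁴ − 156.0⁴)/64 = 4.486×10^7 mm⁴
I = 4.486×10^7 mm⁴ = 4.486×10^-5 m⁴
Effective length L_e = K·L = 0.7 × 7.63 = 5.341 m
P_cr = π²EI / L_e² = π² × 69.0×10⁹ × 4.486×10^-5 / 5.341² = 1.071×10^6 N

P_cr ≈ 1070 kN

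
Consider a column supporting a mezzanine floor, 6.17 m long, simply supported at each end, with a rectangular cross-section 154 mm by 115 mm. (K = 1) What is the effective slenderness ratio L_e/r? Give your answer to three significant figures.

Buckling occurs about the weak axis: I_min = h·b³/12 with b = 115 mm (the shorter side).
I_min = 154×115³/12 = 1.952×10^7 mm⁴
A = 1.771×10^4 mm²;  r_min = √(I/A) = √(1.952×10^7/1.771×10^4) = 33.20 mm
L_e = K·L = 1 × 6.17 m = 6.170 m = 6170.0 mm
λ = L_e / r_min = 6170.0 / 33.20 = 186

λ ≈ 186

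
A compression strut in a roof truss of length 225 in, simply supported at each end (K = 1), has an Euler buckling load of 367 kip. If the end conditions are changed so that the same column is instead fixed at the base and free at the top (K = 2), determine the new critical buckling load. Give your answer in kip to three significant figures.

P_cr ≈ 91.8 kip

P_cr ∝ 1/K², so P_cr,new = P_cr,old × (K_old/K_new)² = 367 × (1/2)²
= 367 × 0.2500 = 91.8 kip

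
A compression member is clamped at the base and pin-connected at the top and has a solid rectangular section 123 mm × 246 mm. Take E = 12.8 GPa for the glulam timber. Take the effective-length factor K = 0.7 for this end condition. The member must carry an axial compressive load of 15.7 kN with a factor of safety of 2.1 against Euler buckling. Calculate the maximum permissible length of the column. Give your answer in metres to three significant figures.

L_max ≈ 17.3 m

Buckling occurs about the weak axis: I_min = h·b³/12 with b = 123 mm (the shorter side).
I_min = 246×123³/12 = 3.815×10^7 mm⁴
I = 3.815×10^-5 m⁴
Required critical load P_cr = n·P = 2.1 × 15.7 = 32.97 kN = 3.297×10^4 N
From P_cr = π²EI/(K·L)²:  L = (1/K)·√(π²EI/P_cr) = (1/0.7)·√(π²×1.28×10^10×3.815×10^-5/3.297×10^4)
L = 17.3 m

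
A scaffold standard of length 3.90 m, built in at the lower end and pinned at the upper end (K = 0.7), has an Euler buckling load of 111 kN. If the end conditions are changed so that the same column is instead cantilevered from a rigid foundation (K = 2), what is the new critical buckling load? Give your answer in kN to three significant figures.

P_cr ∝ 1/K², so P_cr,new = P_cr,old × (K_old/K_new)² = 111 × (0.7/2)²
= 111 × 0.1225 = 13.6 kN

P_cr ≈ 13.6 kN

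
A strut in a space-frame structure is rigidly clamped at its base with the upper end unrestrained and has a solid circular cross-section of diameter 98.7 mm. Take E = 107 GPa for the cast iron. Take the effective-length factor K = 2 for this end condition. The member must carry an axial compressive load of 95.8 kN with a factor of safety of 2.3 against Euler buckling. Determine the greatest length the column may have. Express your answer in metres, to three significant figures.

I = πd⁴/64 = π×98.7⁴/64 = 4.658×10^6 mm⁴
I = 4.658×10^-6 m⁴
Required critical load P_cr = n·P = 2.3 × 95.8 = 220.3 kN = 2.203×10^5 N
From P_cr = π²EI/(K·L)²:  L = (1/K)·√(π²EI/P_cr) = (1/2)·√(π²×1.07×10^11×4.658×10^-6/2.203×10^5)
L = 2.36 m

L_max ≈ 2.36 m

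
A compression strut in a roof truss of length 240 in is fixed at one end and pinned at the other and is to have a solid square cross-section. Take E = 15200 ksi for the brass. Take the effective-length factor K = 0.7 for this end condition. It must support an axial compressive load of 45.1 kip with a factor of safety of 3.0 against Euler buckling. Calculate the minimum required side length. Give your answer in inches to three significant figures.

Required P_cr = n·P = 3.0 × 45.1 = 135.3 kip
L_e = K·L = 0.7 × 240 = 168.0 in
Required I = P_cr·L_e²/(π²E) = 1.353×10^5 × 168.0² / (π² × 1.52×10^7) = 25.45 in⁴
Solid square: I = a⁴/12  ⇒  a = (12I)^(1/4) = (12×25.45)^(1/4) = 4.18 in

a ≈ 4.18 in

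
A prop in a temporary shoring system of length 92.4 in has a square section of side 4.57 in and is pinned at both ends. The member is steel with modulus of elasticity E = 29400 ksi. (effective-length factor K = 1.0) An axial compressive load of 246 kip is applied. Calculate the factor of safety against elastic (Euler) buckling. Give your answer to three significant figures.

I = a⁴/12 = 4.57⁴/12 = 36.35 in⁴
Effective length L_e = K·L = 1 × 92.4 = 92.40 in
P_cr = π²EI / L_e² = π² × 29400×10³ × 36.35 / 92.40² = 1.235×10^6 lb
Factor of safety n = P_cr / P = 1235.3 / 246 = 5.02

n ≈ 5.02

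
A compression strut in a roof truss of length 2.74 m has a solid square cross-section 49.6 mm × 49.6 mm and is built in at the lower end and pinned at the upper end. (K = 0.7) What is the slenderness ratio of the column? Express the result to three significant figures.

For a square r = a/√12 = 49.6/√12 = 14.32 mm
L_e = K·L = 0.7 × 2.74 m = 1.918 m = 1918.0 mm
λ = L_e / r_min = 1918.0 / 14.32 = 134

λ ≈ 134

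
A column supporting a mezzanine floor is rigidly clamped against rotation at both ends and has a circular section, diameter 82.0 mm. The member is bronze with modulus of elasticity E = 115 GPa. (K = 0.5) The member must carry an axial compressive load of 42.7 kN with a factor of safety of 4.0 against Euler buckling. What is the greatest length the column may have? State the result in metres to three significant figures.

L_max ≈ 7.68 m

I = πd⁴/64 = π×82.0⁴/64 = 2.219×10^6 mm⁴
I = 2.219×10^-6 m⁴
Required critical load P_cr = n·P = 4.0 × 42.7 = 170.8 kN = 1.708×10^5 N
From P_cr = π²EI/(K·L)²:  L = (1/K)·√(π²EI/P_cr) = (1/0.5)·√(π²×1.15×10^11×2.219×10^-6/1.708×10^5)
L = 7.68 m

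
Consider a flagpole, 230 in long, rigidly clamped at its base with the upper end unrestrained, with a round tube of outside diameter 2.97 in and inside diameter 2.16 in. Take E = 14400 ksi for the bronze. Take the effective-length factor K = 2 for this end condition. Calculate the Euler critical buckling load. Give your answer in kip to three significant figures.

P_cr ≈ 1.85 kip

d_o = 2.97 in, d_i = 2.16 in
I = π(d_o⁴ − d_i⁴)/64 = π(2.97⁴ − 2.160⁴)/64 = 2.751 in⁴
Effective length L_e = K·L = 2 × 230 = 460.0 in
P_cr = π²EI / L_e² = π² × 14400×10³ × 2.751 / 460.0² = 1.848×10^3 lb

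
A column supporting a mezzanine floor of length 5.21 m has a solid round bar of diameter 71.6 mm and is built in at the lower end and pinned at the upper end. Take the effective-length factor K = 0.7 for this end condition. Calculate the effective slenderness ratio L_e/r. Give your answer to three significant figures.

I = πd⁴/64 = π×71.6⁴/64 = 1.290×10^6 mm⁴
A = 4.026×10^3 mm²;  r_min = √(I/A) = √(1.290×10^6/4.026×10^3) = 17.90 mm
L_e = K·L = 0.7 × 5.21 m = 3.647 m = 3647.0 mm
λ = L_e / r_min = 3647.0 / 17.90 = 204

λ ≈ 204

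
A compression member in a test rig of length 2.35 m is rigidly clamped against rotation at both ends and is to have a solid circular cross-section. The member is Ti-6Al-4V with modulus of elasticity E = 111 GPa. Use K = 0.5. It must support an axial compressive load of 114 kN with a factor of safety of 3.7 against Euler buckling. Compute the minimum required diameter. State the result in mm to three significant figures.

Required P_cr = n·P = 3.7 × 114 = 421.8 kN
L_e = K·L = 0.5 × 2.35 = 1.175 m
Required I = P_cr·L_e²/(π²E) = 4.218×10^5 × 1.175² / (π² × 1.11×10^11) = 5.316×10^-7 m⁴
I_req = 5.316×10^5 mm⁴
Solid circle: I = πd⁴/64  ⇒  d = (64I/π)^(1/4) = (64×5.316×10^5/π)^(1/4) = 57.4 mm

d ≈ 57.4 mm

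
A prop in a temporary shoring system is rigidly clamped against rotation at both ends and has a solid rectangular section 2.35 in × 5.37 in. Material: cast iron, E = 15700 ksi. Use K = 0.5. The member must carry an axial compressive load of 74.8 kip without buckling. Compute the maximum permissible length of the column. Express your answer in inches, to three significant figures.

Buckling occurs about the weak axis: I_min = h·b³/12 with b = 2.35 in (the shorter side).
I_min = 5.37×2.35³/12 = 5.808 in⁴
At the buckling limit P_cr = P = 7.480×10^4 lb
From P_cr = π²EI/(K·L)²:  L = (1/K)·√(π²EI/P_cr) = (1/0.5)·√(π²×1.57×10^7×5.808/7.480×10^4)
L = 219 in

L_max ≈ 219 in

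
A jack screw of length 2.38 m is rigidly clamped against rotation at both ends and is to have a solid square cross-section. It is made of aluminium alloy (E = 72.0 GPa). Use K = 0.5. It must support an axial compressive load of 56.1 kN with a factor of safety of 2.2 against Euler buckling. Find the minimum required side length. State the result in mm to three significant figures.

a ≈ 41.4 mm

Required P_cr = n·P = 2.2 × 56.1 = 123.4 kN
L_e = K·L = 0.5 × 2.38 = 1.190 m
Required I = P_cr·L_e²/(π²E) = 1.234×10^5 × 1.190² / (π² × 7.20×10^10) = 2.460×10^-7 m⁴
I_req = 2.460×10^5 mm⁴
Solid square: I = a⁴/12  ⇒  a = (12I)^(1/4) = (12×2.460×10^5)^(1/4) = 41.4 mm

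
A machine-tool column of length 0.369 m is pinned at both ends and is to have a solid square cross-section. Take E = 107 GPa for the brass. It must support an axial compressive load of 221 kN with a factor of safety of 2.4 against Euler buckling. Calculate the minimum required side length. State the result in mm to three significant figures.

a ≈ 30.1 mm

Required P_cr = n·P = 2.4 × 221 = 530.4 kN
L_e = K·L = 1 × 0.369 = 0.3690 m
Required I = P_cr·L_e²/(π²E) = 5.304×10^5 × 0.3690² / (π² × 1.07×10^11) = 6.839×10^-8 m⁴
I_req = 6.839×10^4 mm⁴
Solid square: I = a⁴/12  ⇒  a = (12I)^(1/4) = (12×6.839×10^4)^(1/4) = 30.1 mm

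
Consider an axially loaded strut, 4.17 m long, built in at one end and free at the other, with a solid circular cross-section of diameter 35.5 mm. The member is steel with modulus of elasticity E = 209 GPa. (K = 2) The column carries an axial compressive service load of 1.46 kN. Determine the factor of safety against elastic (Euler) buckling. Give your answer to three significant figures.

I = πd⁴/64 = π×35.5⁴/64 = 7.796×10^4 mm⁴
I = 7.796×10^4 mm⁴ = 7.796×10^-8 m⁴
Effective length L_e = K·L = 2 × 4.17 = 8.340 m
P_cr = π²EI / L_e² = π² × 209×10⁹ × 7.796×10^-8 / 8.340² = 2.312×10^3 N
Factor of safety n = P_cr / P = 2.3121 / 1.46 = 1.58

n ≈ 1.58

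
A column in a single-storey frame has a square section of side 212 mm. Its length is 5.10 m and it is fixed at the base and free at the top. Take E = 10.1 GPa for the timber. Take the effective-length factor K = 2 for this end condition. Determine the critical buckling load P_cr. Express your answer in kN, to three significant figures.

P_cr ≈ 161 kN

I = a⁴/12 = 212⁴/12 = 1.683×10^8 mm⁴
I = 1.683×10^8 mm⁴ = 1.683×10^-4 m⁴
Effective length L_e = K·L = 2 × 5.10 = 10.20 m
P_cr = π²EI / L_e² = π² × 10.1×10⁹ × 1.683×10^-4 / 10.20² = 1.613×10^5 N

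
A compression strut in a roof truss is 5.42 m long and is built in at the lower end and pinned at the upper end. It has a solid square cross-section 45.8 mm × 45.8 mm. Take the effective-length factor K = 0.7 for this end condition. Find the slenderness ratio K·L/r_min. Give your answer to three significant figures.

For a square r = a/√12 = 45.8/√12 = 13.22 mm
L_e = K·L = 0.7 × 5.42 m = 3.794 m = 3794.0 mm
λ = L_e / r_min = 3794.0 / 13.22 = 287

λ ≈ 287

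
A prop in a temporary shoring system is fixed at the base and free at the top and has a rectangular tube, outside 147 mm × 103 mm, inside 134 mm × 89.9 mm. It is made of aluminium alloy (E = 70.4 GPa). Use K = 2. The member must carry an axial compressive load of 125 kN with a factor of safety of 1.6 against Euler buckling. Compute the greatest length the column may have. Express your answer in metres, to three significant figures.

L_max ≈ 2.14 m

Weak-axis I_min = (h_o·b_o³ − h_i·b_i³)/12 with b_o = 103, b_i = 89.90 mm (shorter outer/inner sides).
I_min = (147×103³ − 134.0×89.90³)/12 = 5.273×10^6 mm⁴
I = 5.273×10^-6 m⁴
Required critical load P_cr = n·P = 1.6 × 125 = 200.0 kN = 2.000×10^5 N
From P_cr = π²EI/(K·L)²:  L = (1/K)·√(π²EI/P_cr) = (1/2)·√(π²×7.04×10^10×5.273×10^-6/2.000×10^5)
L = 2.14 m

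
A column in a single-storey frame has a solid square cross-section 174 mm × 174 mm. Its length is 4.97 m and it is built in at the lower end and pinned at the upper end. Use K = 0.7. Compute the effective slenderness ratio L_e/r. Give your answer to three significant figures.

λ ≈ 69.3

I = a⁴/12 = 174⁴/12 = 7.639×10^7 mm⁴
A = 3.028×10^4 mm²;  r_min = √(I/A) = √(7.639×10^7/3.028×10^4) = 50.23 mm
L_e = K·L = 0.7 × 4.97 m = 3.479 m = 3479.0 mm
λ = L_e / r_min = 3479.0 / 50.23 = 69.3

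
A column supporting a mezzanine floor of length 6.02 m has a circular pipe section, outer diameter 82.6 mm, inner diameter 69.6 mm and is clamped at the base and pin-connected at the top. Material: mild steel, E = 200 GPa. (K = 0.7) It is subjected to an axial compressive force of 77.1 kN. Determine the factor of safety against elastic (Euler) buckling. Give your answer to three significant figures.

n ≈ 1.63

d_o = 82.6 mm, d_i = 69.6 mm
I = π(d_o⁴ − d_i⁴)/64 = π(82.6⁴ − 69.60⁴)/64 = 1.133×10^6 mm⁴
I = 1.133×10^6 mm⁴ = 1.133×10^-6 m⁴
Effective length L_e = K·L = 0.7 × 6.02 = 4.214 m
P_cr = π²EI / L_e² = π² × 200×10⁹ × 1.133×10^-6 / 4.214² = 1.260×10^5 N
Factor of safety n = P_cr / P = 125.96 / 77.1 = 1.63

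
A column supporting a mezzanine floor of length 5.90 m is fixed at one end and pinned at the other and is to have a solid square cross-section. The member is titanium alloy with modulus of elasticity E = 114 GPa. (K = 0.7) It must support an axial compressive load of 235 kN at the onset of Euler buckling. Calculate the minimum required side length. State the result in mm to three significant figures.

a ≈ 80.9 mm

L_e = K·L = 0.7 × 5.90 = 4.130 m
Required I = P_cr·L_e²/(π²E) = 2.350×10^5 × 4.130² / (π² × 1.14×10^11) = 3.563×10^-6 m⁴
I_req = 3.563×10^6 mm⁴
Solid square: I = a⁴/12  ⇒  a = (12I)^(1/4) = (12×3.563×10^6)^(1/4) = 80.9 mm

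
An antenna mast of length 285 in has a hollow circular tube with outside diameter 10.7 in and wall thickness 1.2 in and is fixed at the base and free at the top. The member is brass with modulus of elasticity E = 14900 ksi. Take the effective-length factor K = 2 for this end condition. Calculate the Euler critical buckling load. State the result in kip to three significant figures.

Inner diameter d_i = 10.7 − 2×1.2 = 8.300 in
I = π(d_o⁴ − d_i⁴)/64 = π(10.7⁴ − 8.300⁴)/64 = 410.5 in⁴
Effective length L_e = K·L = 2 × 285 = 570.0 in
P_cr = π²EI / L_e² = π² × 14900×10³ × 410.5 / 570.0² = 1.858×10^5 lb

P_cr ≈ 186 kip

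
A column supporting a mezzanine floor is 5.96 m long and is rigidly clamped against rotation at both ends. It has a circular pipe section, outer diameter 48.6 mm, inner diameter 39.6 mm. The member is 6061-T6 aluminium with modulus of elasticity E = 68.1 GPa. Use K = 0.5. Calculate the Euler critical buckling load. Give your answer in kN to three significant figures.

P_cr ≈ 11.6 kN

d_o = 48.6 mm, d_i = 39.6 mm
I = π(d_o⁴ − d_i⁴)/64 = π(48.6⁴ − 39.60⁴)/64 = 1.531×10^5 mm⁴
I = 1.531×10^5 mm⁴ = 1.531×10^-7 m⁴
Effective length L_e = K·L = 0.5 × 5.96 = 2.980 m
P_cr = π²EI / L_e² = π² × 68.1×10⁹ × 1.531×10^-7 / 2.980² = 1.159×10^4 N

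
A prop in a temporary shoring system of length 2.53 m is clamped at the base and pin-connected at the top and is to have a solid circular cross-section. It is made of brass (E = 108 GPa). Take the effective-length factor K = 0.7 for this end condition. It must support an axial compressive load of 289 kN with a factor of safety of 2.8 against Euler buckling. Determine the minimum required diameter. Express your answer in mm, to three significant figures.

Required P_cr = n·P = 2.8 × 289 = 809.2 kN
L_e = K·L = 0.7 × 2.53 = 1.771 m
Required I = P_cr·L_e²/(π²E) = 8.092×10^5 × 1.771² / (π² × 1.08×10^11) = 2.381×10^-6 m⁴
I_req = 2.381×10^6 mm⁴
Solid circle: I = πd⁴/64  ⇒  d = (64I/π)^(1/4) = (64×2.381×10^6/π)^(1/4) = 83.5 mm

d ≈ 83.5 mm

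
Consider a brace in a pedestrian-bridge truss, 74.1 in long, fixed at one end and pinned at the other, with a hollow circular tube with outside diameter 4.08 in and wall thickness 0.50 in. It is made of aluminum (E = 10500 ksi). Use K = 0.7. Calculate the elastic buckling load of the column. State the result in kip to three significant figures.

Inner diameter d_i = 4.08 − 2×0.50 = 3.080 in
I = π(d_o⁴ − d_i⁴)/64 = π(4.08⁴ − 3.080⁴)/64 = 9.185 in⁴
Effective length L_e = K·L = 0.7 × 74.1 = 51.87 in
P_cr = π²EI / L_e² = π² × 10500×10³ × 9.185 / 51.87² = 3.538×10^5 lb

P_cr ≈ 354 kip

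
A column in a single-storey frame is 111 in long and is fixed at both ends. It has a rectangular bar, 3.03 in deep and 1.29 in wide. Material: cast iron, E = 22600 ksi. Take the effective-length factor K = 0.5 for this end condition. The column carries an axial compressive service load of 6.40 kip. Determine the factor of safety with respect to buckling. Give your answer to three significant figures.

Buckling occurs about the weak axis: I_min = h·b³/12 with b = 1.29 in (the shorter side).
I_min = 3.03×1.29³/12 = 0.5420 in⁴
Effective length L_e = K·L = 0.5 × 111 = 55.50 in
P_cr = π²EI / L_e² = π² × 22600×10³ × 0.5420 / 55.50² = 3.925×10^4 lb
Factor of safety n = P_cr / P = 39.251 / 6.40 = 6.13

n ≈ 6.13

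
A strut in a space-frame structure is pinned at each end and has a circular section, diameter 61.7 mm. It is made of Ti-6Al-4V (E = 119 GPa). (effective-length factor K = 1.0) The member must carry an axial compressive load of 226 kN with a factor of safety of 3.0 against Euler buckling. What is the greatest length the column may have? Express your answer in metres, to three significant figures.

L_max ≈ 1.11 m

I = πd⁴/64 = π×61.7⁴/64 = 7.114×10^5 mm⁴
I = 7.114×10^-7 m⁴
Required critical load P_cr = n·P = 3.0 × 226 = 678.0 kN = 6.780×10^5 N
From P_cr = π²EI/(K·L)²:  L = (1/K)·√(π²EI/P_cr) = (1/1)·√(π²×1.19×10^11×7.114×10^-7/6.780×10^5)
L = 1.11 m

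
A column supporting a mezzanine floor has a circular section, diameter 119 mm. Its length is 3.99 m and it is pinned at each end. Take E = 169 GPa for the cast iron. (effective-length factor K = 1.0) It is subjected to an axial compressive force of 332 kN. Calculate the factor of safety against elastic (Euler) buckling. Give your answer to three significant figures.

n ≈ 3.11

I = πd⁴/64 = π×119⁴/64 = 9.844×10^6 mm⁴
I = 9.844×10^6 mm⁴ = 9.844×10^-6 m⁴
Effective length L_e = K·L = 1 × 3.99 = 3.990 m
P_cr = π²EI / L_e² = π² × 169×10⁹ × 9.844×10^-6 / 3.990² = 1.031×10^6 N
Factor of safety n = P_cr / P = 1031.3 / 332 = 3.11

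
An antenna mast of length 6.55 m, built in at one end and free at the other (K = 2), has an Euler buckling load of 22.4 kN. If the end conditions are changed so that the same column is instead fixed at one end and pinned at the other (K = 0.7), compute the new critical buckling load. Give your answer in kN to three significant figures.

P_cr ∝ 1/K², so P_cr,new = P_cr,old × (K_old/K_new)² = 22.4 × (2/0.7)²
= 22.4 × 8.163 = 183 kN

P_cr ≈ 183 kN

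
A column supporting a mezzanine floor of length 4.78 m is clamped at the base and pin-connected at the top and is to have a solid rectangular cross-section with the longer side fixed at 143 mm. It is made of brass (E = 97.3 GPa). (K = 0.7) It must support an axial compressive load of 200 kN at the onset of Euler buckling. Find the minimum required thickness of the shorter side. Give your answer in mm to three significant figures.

L_e = K·L = 0.7 × 4.78 = 3.346 m
Required I = P_cr·L_e²/(π²E) = 2.000×10^5 × 3.346² / (π² × 9.73×10^10) = 2.332×10^-6 m⁴
I_req = 2.332×10^6 mm⁴
Rectangle, weak axis: I_min = h·b³/12 with h = 143 mm fixed  ⇒  b = (12I/h)^(1/3) = 58.1 mm

b ≈ 58.1 mm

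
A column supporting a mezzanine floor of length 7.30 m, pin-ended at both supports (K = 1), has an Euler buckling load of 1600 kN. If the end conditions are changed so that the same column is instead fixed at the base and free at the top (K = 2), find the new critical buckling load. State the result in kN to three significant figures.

P_cr ≈ 400 kN

P_cr ∝ 1/K², so P_cr,new = P_cr,old × (K_old/K_new)² = 1600 × (1/2)²
= 1600 × 0.2500 = 400 kN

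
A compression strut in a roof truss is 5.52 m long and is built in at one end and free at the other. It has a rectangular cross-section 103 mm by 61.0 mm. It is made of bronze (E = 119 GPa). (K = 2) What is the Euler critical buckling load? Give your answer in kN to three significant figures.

P_cr ≈ 18.8 kN

Buckling occurs about the weak axis: I_min = h·b³/12 with b = 61.0 mm (the shorter side).
I_min = 103×61.0³/12 = 1.948×10^6 mm⁴
I = 1.948×10^6 mm⁴ = 1.948×10^-6 m⁴
Effective length L_e = K·L = 2 × 5.52 = 11.04 m
P_cr = π²EI / L_e² = π² × 119×10⁹ × 1.948×10^-6 / 11.04² = 1.877×10^4 N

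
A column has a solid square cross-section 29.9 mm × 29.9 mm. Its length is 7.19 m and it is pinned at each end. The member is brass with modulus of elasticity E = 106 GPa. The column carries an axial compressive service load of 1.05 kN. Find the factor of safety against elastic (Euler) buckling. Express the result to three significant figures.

n ≈ 1.28

I = a⁴/12 = 29.9⁴/12 = 6.660×10^4 mm⁴
I = 6.660×10^4 mm⁴ = 6.660×10^-8 m⁴
Effective length L_e = K·L = 1 × 7.19 = 7.190 m
P_cr = π²EI / L_e² = π² × 106×10⁹ × 6.660×10^-8 / 7.190² = 1.348×10^3 N
Factor of safety n = P_cr / P = 1.3479 / 1.05 = 1.28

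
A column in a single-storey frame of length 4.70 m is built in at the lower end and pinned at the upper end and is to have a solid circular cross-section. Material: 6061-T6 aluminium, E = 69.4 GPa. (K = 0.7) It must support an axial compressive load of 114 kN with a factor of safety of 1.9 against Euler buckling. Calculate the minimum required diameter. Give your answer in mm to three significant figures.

d ≈ 91.4 mm

Required P_cr = n·P = 1.9 × 114 = 216.6 kN
L_e = K·L = 0.7 × 4.70 = 3.290 m
Required I = P_cr·L_e²/(π²E) = 2.166×10^5 × 3.290² / (π² × 6.94×10^10) = 3.423×10^-6 m⁴
I_req = 3.423×10^6 mm⁴
Solid circle: I = πd⁴/64  ⇒  d = (64I/π)^(1/4) = (64×3.423×10^6/π)^(1/4) = 91.4 mm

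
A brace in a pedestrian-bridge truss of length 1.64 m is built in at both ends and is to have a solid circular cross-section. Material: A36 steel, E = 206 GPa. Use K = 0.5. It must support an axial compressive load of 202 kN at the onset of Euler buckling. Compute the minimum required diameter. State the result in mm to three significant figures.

L_e = K·L = 0.5 × 1.64 = 0.8200 m
Required I = P_cr·L_e²/(π²E) = 2.020×10^5 × 0.8200² / (π² × 2.06×10^11) = 6.681×10^-8 m⁴
I_req = 6.681×10^4 mm⁴
Solid circle: I = πd⁴/64  ⇒  d = (64I/π)^(1/4) = (64×6.681×10^4/π)^(1/4) = 34.2 mm

d ≈ 34.2 mm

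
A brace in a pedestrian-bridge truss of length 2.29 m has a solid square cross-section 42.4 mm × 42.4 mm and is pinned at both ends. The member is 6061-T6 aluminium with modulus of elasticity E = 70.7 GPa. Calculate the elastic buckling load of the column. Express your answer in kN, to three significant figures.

I = a⁴/12 = 42.4⁴/12 = 2.693×10^5 mm⁴
I = 2.693×10^5 mm⁴ = 2.693×10^-7 m⁴
Effective length L_e = K·L = 1 × 2.29 = 2.290 m
P_cr = π²EI / L_e² = π² × 70.7×10⁹ × 2.693×10^-7 / 2.290² = 3.584×10^4 N

P_cr ≈ 35.8 kN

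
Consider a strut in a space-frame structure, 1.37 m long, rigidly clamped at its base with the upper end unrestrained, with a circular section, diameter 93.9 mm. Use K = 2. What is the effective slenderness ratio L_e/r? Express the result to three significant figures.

λ ≈ 117

For a solid circle r = d/4 = 93.9/4 = 23.48 mm
L_e = K·L = 2 × 1.37 m = 2.740 m = 2740.0 mm
λ = L_e / r_min = 2740.0 / 23.48 = 117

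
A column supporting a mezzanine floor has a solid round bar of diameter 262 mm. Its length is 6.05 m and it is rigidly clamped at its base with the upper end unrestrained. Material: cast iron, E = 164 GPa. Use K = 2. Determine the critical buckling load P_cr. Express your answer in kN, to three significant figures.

I = πd⁴/64 = π×262⁴/64 = 2.313×10^8 mm⁴
I = 2.313×10^8 mm⁴ = 2.313×10^-4 m⁴
Effective length L_e = K·L = 2 × 6.05 = 12.10 m
P_cr = π²EI / L_e² = π² × 164×10⁹ × 2.313×10^-4 / 12.10² = 2.557×10^6 N

P_cr ≈ 2560 kN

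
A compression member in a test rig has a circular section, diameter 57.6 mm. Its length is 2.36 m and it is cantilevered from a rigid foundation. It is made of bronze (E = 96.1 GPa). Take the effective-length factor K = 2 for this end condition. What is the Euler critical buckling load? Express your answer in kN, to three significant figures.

P_cr ≈ 23.0 kN

I = πd⁴/64 = π×57.6⁴/64 = 5.403×10^5 mm⁴
I = 5.403×10^5 mm⁴ = 5.403×10^-7 m⁴
Effective length L_e = K·L = 2 × 2.36 = 4.720 m
P_cr = π²EI / L_e² = π² × 96.1×10⁹ × 5.403×10^-7 / 4.720² = 2.300×10^4 N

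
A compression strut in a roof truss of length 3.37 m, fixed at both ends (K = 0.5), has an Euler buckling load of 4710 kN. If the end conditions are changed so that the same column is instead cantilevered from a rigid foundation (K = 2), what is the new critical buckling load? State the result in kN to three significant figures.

P_cr ≈ 294 kN

P_cr ∝ 1/K², so P_cr,new = P_cr,old × (K_old/K_new)² = 4710 × (0.5/2)²
= 4710 × 0.06250 = 294 kN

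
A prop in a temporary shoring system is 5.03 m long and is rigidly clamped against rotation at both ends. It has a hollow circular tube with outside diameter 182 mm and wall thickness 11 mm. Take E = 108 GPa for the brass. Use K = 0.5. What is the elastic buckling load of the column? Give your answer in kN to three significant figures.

P_cr ≈ 3650 kN

Inner diameter d_i = 182 − 2×11 = 160.0 mm
I = π(d_o⁴ − d_i⁴)/64 = π(182⁴ − 160.0⁴)/64 = 2.169×10^7 mm⁴
I = 2.169×10^7 mm⁴ = 2.169×10^-5 m⁴
Effective length L_e = K·L = 0.5 × 5.03 = 2.515 m
P_cr = π²EI / L_e² = π² × 108×10⁹ × 2.169×10^-5 / 2.515² = 3.655×10^6 N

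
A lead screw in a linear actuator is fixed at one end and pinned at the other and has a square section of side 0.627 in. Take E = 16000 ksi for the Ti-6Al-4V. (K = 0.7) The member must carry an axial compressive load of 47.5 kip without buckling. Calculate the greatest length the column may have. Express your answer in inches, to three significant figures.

I = a⁴/12 = 0.627⁴/12 = 1.288×10^-2 in⁴
At the buckling limit P_cr = P = 4.750×10^4 lb
From P_cr = π²EI/(K·L)²:  L = (1/K)·√(π²EI/P_cr) = (1/0.7)·√(π²×1.60×10^7×1.288×10^-2/4.750×10^4)
L = 9.35 in

L_max ≈ 9.35 in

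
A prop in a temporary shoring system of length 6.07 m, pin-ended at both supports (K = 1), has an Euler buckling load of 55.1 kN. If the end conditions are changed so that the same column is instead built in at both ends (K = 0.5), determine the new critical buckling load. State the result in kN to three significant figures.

P_cr ∝ 1/K², so P_cr,new = P_cr,old × (K_old/K_new)² = 55.1 × (1/0.5)²
= 55.1 × 4.000 = 220 kN

P_cr ≈ 220 kN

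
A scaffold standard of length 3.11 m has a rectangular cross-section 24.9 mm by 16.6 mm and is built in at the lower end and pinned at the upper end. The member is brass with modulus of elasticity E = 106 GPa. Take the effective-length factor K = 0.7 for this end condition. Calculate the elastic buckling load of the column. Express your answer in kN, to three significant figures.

P_cr ≈ 2.10 kN

Buckling occurs about the weak axis: I_min = h·b³/12 with b = 16.6 mm (the shorter side).
I_min = 24.9×16.6³/12 = 9.492×10^3 mm⁴
I = 9.492×10^3 mm⁴ = 9.492×10^-9 m⁴
Effective length L_e = K·L = 0.7 × 3.11 = 2.177 m
P_cr = π²EI / L_e² = π² × 106×10⁹ × 9.492×10^-9 / 2.177² = 2.095×10^3 N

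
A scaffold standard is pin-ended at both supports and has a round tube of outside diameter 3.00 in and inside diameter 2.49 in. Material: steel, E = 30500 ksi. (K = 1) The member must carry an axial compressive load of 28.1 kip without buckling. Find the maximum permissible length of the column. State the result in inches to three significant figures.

L_max ≈ 150 in

d_o = 3.00 in, d_i = 2.49 in
I = π(d_o⁴ − d_i⁴)/64 = π(3.00⁴ − 2.490⁴)/64 = 2.089 in⁴
At the buckling limit P_cr = P = 2.810×10^4 lb
From P_cr = π²EI/(K·L)²:  L = (1/K)·√(π²EI/P_cr) = (1/1)·√(π²×3.05×10^7×2.089/2.810×10^4)
L = 150 in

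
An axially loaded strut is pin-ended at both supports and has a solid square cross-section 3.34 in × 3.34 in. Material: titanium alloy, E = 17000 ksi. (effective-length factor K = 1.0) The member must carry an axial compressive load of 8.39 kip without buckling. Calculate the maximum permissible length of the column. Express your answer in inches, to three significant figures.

L_max ≈ 455 in

I = a⁴/12 = 3.34⁴/12 = 10.37 in⁴
At the buckling limit P_cr = P = 8.390×10^3 lb
From P_cr = π²EI/(K·L)²:  L = (1/K)·√(π²EI/P_cr) = (1/1)·√(π²×1.70×10^7×10.37/8.390×10^3)
L = 455 in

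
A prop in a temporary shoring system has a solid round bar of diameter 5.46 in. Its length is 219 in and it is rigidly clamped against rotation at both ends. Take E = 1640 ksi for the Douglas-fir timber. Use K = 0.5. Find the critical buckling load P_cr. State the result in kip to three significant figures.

P_cr ≈ 58.9 kip

I = πd⁴/64 = π×5.46⁴/64 = 43.63 in⁴
Effective length L_e = K·L = 0.5 × 219 = 109.5 in
P_cr = π²EI / L_e² = π² × 1640×10³ × 43.63 / 109.5² = 5.889×10^4 lb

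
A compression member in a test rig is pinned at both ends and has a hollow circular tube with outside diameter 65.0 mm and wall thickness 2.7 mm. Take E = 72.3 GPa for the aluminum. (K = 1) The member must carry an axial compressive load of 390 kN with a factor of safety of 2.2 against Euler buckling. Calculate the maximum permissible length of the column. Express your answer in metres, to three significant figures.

Inner diameter d_i = 65.0 − 2×2.7 = 59.60 mm
I = π(d_o⁴ − d_i⁴)/64 = π(65.0⁴ − 59.60⁴)/64 = 2.569×10^5 mm⁴
I = 2.569×10^-7 m⁴
Required critical load P_cr = n·P = 2.2 × 390 = 858.0 kN = 8.580×10^5 N
From P_cr = π²EI/(K·L)²:  L = (1/K)·√(π²EI/P_cr) = (1/1)·√(π²×7.23×10^10×2.569×10^-7/8.580×10^5)
L = 0.462 m

L_max ≈ 0.462 m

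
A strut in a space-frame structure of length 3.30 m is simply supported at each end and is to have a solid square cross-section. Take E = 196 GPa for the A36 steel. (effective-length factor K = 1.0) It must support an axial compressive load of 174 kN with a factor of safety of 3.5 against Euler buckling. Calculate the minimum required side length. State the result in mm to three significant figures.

a ≈ 80.1 mm

Required P_cr = n·P = 3.5 × 174 = 609.0 kN
L_e = K·L = 1 × 3.30 = 3.300 m
Required I = P_cr·L_e²/(π²E) = 6.090×10^5 × 3.300² / (π² × 1.96×10^11) = 3.428×10^-6 m⁴
I_req = 3.428×10^6 mm⁴
Solid square: I = a⁴/12  ⇒  a = (12I)^(1/4) = (12×3.428×10^6)^(1/4) = 80.1 mm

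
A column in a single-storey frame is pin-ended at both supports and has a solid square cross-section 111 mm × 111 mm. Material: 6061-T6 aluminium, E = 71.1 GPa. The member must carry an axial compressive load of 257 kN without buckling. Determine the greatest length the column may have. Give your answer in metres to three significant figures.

L_max ≈ 5.88 m

I = a⁴/12 = 111⁴/12 = 1.265×10^7 mm⁴
I = 1.265×10^-5 m⁴
At the buckling limit P_cr = P = 2.570×10^5 N
From P_cr = π²EI/(K·L)²:  L = (1/K)·√(π²EI/P_cr) = (1/1)·√(π²×7.11×10^10×1.265×10^-5/2.570×10^5)
L = 5.88 m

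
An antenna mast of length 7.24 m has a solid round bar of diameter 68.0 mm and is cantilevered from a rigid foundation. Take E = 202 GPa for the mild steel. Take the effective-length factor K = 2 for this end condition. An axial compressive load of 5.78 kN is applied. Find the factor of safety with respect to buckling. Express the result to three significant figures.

n ≈ 1.73

I = πd⁴/64 = π×68.0⁴/64 = 1.050×10^6 mm⁴
I = 1.050×10^6 mm⁴ = 1.050×10^-6 m⁴
Effective length L_e = K·L = 2 × 7.24 = 14.48 m
P_cr = π²EI / L_e² = π² × 202×10⁹ × 1.050×10^-6 / 14.48² = 9.980×10^3 N
Factor of safety n = P_cr / P = 9.9797 / 5.78 = 1.73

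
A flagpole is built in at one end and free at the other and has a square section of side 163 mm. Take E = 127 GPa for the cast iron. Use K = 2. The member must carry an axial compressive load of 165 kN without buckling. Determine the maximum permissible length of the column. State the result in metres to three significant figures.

L_max ≈ 10.6 m

I = a⁴/12 = 163⁴/12 = 5.883×10^7 mm⁴
I = 5.883×10^-5 m⁴
At the buckling limit P_cr = P = 1.650×10^5 N
From P_cr = π²EI/(K·L)²:  L = (1/K)·√(π²EI/P_cr) = (1/2)·√(π²×1.27×10^11×5.883×10^-5/1.650×10^5)
L = 10.6 m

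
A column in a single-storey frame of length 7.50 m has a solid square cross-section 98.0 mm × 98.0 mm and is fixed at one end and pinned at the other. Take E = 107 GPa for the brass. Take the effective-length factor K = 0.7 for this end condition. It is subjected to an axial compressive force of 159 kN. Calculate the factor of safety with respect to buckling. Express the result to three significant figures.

n ≈ 1.85

I = a⁴/12 = 98.0⁴/12 = 7.686×10^6 mm⁴
I = 7.686×10^6 mm⁴ = 7.686×10^-6 m⁴
Effective length L_e = K·L = 0.7 × 7.50 = 5.250 m
P_cr = π²EI / L_e² = π² × 107×10⁹ × 7.686×10^-6 / 5.250² = 2.945×10^5 N
Factor of safety n = P_cr / P = 294.50 / 159 = 1.85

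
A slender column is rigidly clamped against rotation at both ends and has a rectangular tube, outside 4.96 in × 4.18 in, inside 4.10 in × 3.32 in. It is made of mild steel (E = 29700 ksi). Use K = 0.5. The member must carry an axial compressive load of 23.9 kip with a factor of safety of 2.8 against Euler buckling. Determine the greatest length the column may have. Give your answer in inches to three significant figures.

L_max ≈ 557 in

Weak-axis I_min = (h_o·b_o³ − h_i·b_i³)/12 with b_o = 4.18, b_i = 3.320 in (shorter outer/inner sides).
I_min = (4.96×4.18³ − 4.100×3.320³)/12 = 17.68 in⁴
Required critical load P_cr = n·P = 2.8 × 23.9 = 66.92 kip = 6.692×10^4 lb
From P_cr = π²EI/(K·L)²:  L = (1/K)·√(π²EI/P_cr) = (1/0.5)·√(π²×2.97×10^7×17.68/6.692×10^4)
L = 557 in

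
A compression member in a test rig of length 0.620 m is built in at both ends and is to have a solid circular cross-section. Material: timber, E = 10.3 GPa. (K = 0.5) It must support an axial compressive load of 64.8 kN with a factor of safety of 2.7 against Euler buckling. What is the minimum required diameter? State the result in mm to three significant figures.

d ≈ 42.8 mm

Required P_cr = n·P = 2.7 × 64.8 = 175.0 kN
L_e = K·L = 0.5 × 0.620 = 0.3100 m
Required I = P_cr·L_e²/(π²E) = 1.750×10^5 × 0.3100² / (π² × 1.03×10^10) = 1.654×10^-7 m⁴
I_req = 1.654×10^5 mm⁴
Solid circle: I = πd⁴/64  ⇒  d = (64I/π)^(1/4) = (64×1.654×10^5/π)^(1/4) = 42.8 mm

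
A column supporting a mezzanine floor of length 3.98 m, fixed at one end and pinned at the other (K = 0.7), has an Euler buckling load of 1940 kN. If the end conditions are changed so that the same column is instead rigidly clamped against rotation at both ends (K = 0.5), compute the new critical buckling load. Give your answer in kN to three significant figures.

P_cr ∝ 1/K², so P_cr,new = P_cr,old × (K_old/K_new)² = 1940 × (0.7/0.5)²
= 1940 × 1.960 = 3800 kN

P_cr ≈ 3800 kN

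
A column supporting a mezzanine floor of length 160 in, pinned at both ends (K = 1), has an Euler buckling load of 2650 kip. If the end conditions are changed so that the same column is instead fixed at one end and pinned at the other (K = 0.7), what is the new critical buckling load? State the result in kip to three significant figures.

P_cr ≈ 5410 kip

P_cr ∝ 1/K², so P_cr,new = P_cr,old × (K_old/K_new)² = 2650 × (1/0.7)²
= 2650 × 2.041 = 5410 kip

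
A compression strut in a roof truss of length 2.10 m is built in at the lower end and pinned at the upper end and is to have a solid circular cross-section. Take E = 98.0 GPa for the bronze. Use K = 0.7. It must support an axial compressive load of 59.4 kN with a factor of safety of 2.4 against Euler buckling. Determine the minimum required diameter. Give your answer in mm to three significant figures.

d ≈ 50.5 mm

Required P_cr = n·P = 2.4 × 59.4 = 142.6 kN
L_e = K·L = 0.7 × 2.10 = 1.470 m
Required I = P_cr·L_e²/(π²E) = 1.426×10^5 × 1.470² / (π² × 9.80×10^10) = 3.185×10^-7 m⁴
I_req = 3.185×10^5 mm⁴
Solid circle: I = πd⁴/64  ⇒  d = (64I/π)^(1/4) = (64×3.185×10^5/π)^(1/4) = 50.5 mm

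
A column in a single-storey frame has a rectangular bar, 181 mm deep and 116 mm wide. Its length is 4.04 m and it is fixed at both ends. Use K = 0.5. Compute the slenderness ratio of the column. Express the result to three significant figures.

λ ≈ 60.3

Buckling occurs about the weak axis: I_min = h·b³/12 with b = 116 mm (the shorter side).
I_min = 181×116³/12 = 2.354×10^7 mm⁴
A = 2.100×10^4 mm²;  r_min = √(I/A) = √(2.354×10^7/2.100×10^4) = 33.49 mm
L_e = K·L = 0.5 × 4.04 m = 2.020 m = 2020.0 mm
λ = L_e / r_min = 2020.0 / 33.49 = 60.3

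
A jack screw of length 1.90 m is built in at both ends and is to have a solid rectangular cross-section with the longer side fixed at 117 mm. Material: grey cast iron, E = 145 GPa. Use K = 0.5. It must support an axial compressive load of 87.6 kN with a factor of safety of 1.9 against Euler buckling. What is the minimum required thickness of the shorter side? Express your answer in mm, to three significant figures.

b ≈ 22.1 mm

Required P_cr = n·P = 1.9 × 87.6 = 166.4 kN
L_e = K·L = 0.5 × 1.90 = 0.9500 m
Required I = P_cr·L_e²/(π²E) = 1.664×10^5 × 0.9500² / (π² × 1.45×10^11) = 1.050×10^-7 m⁴
I_req = 1.050×10^5 mm⁴
Rectangle, weak axis: I_min = h·b³/12 with h = 117 mm fixed  ⇒  b = (12I/h)^(1/3) = 22.1 mm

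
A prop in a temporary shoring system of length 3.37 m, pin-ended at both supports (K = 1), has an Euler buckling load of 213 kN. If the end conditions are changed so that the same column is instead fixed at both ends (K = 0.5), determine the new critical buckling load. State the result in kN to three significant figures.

P_cr ≈ 852 kN

P_cr ∝ 1/K², so P_cr,new = P_cr,old × (K_old/K_new)² = 213 × (1/0.5)²
= 213 × 4.000 = 852 kN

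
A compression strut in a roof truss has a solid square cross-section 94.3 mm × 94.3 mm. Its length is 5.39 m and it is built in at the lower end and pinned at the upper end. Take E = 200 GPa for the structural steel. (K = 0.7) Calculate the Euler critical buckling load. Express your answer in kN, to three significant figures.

P_cr ≈ 914 kN

I = a⁴/12 = 94.3⁴/12 = 6.590×10^6 mm⁴
I = 6.590×10^6 mm⁴ = 6.590×10^-6 m⁴
Effective length L_e = K·L = 0.7 × 5.39 = 3.773 m
P_cr = π²EI / L_e² = π² × 200×10⁹ × 6.590×10^-6 / 3.773² = 9.137×10^5 N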